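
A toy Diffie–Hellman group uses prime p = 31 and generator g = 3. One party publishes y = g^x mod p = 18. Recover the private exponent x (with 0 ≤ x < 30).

26

Successive powers of 3 modulo 31:
  3^0=1  3^1=3  3^2=9  3^3=27  3^4=19  3^5=26
  3^6=16  3^7=17  3^8=20  3^9=29  3^10=25  3^11=13
  3^12=8  3^13=24  3^14=10  3^15=30  3^16=28  3^17=22
  3^18=4  3^19=12  3^20=5  3^21=15  3^22=14  3^23=11
  3^24=2  3^25=6  3^26=18
So 3^26 ≡ 18 (mod 31), giving x = 26.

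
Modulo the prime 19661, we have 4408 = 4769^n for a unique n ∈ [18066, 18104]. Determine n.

18078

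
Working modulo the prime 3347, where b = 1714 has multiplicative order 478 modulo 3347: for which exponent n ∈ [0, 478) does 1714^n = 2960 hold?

318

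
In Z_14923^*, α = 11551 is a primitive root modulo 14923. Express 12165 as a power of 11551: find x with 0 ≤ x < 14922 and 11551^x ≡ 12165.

4968

Baby-step giant-step with m = ceil(sqrt(14922)) = 123.
Baby table (11551^j mod 14923 for j=0..122):
  0:1  1:11551  2:13981  3:12748  4:6907  5:4399  6:34  7:4736
  8:12741  9:665  10:10993  11:336  12:1156  13:11794  14:427  15:7687
  16:687  17:11424  18:9458  19:12998  20:14518  21:7667  22:8435  23:418
  24:8189  25:9165  26:1153  27:6987  28:3253  29:14212  30:9812  31:13150
  32:9356  33:13713  34:6141  35:5672  36:5302  37:14333  38:4721  39:3629
  40:14795  41:13772  42:1192  43:9786  44:11284  45:4002  46:10571  47:5635
  48:10682  49:4418  50:10581  51:1761  52:1262  53:12514  54:5036  55:982
  56:1602  57:182  58:13062  59:7632  60:7071  61:3542  62:9699  63:6188
  64:11341  65:5797  66:1646  67:1044  68:1460  69:1470  70:12519  71:3099
  72:11195  73:5650  74:4871  75:5211  76:7802  77:905  78:7555  79:13024
  80:1461  81:13021  82:11577  83:924  84:3179  85:10049  86:4905  87:9947
  88:5620  89:1570  90:3625  91:13360  92:2617  93:9892  94:12004  95:8611
  96:3866  97:6550  98:14363  99:8022  100:5215  101:9237  102:12060  103:13778
  104:10806  105:4134  106:13157  107:675  108:7119  109:5839  110:9252  111:6249
  112:14571  113:8027  114:3278  115:4527  116:1185  117:3544  118:2955  119:4304
  120:6991  121:4688  122:10444
Giant step factor: 11551^(-123) ≡ 7797 (mod 14923).
Scan 12165·7797^i mod 14923 for i = 0, 1, …:
  i=0: 12165   i=1: 14840   i=2: 9461   i=3: 3028
  i=4: 1130   i=5: 6040   i=6: 11815   i=7: 1876
  i=8: 2632   i=9: 2579     …   i=39: 14599
  i=40: 10682
Match at i=40, j=48: x = 40·123 + 48 = 4968.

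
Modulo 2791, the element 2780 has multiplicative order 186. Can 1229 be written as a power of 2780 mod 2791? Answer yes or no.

no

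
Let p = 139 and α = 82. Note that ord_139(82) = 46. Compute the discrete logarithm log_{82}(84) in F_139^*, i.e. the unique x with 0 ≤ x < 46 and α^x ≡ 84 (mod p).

7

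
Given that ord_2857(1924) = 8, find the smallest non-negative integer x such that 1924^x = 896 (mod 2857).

6

Successive powers of 1924 modulo 2857:
  1924^0=1  1924^1=1924  1924^2=1961  1924^3=1724  1924^4=2856  1924^5=933
  1924^6=896
So 1924^6 ≡ 896 (mod 2857), giving x = 6.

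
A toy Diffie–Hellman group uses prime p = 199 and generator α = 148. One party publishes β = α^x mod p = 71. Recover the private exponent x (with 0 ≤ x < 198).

97

Baby-step giant-step with m = ceil(sqrt(198)) = 15.
Baby table (148^j mod 199 for j=0..14):
  0:1  1:148  2:14  3:82  4:196  5:153  6:157  7:152
  8:9  9:138  10:126  11:141  12:172  13:183  14:20
Giant step factor: 148^(-15) ≡ 191 (mod 199).
Scan 71·191^i mod 199 for i = 0, 1, …:
  i=0: 71   i=1: 29   i=2: 166   i=3: 65
  i=4: 77   i=5: 180   i=6: 152
Match at i=6, j=7: x = 6·15 + 7 = 97.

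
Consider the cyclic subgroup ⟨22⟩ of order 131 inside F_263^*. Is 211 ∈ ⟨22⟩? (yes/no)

211 ∈ ⟨22⟩ iff 211^131 ≡ 1 (mod 263), since |⟨22⟩| = 131.
211^131 mod 263 = 262.
Since 262 ≠ 1, 211 does not lie in the subgroup.

no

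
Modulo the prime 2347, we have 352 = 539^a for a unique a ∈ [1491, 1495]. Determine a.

Compute 539^1491 mod 2347 = 1246, then multiply by 539 repeatedly:
  539^1491=1246  539^1492=352
Found 352 at exponent 1492.

1492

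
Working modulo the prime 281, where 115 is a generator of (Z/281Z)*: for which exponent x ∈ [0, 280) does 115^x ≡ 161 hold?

Baby-step giant-step with m = ceil(sqrt(280)) = 17.
Baby table (115^j mod 281 for j=0..16):
  0:1  1:115  2:18  3:103  4:43  5:168  6:212  7:214
  8:163  9:199  10:124  11:210  12:265  13:127  14:274  15:38
  16:155
Giant step factor: 115^(-17) ≡ 205 (mod 281).
Scan 161·205^i mod 281 for i = 0, 1, …:
  i=0: 161   i=1: 128   i=2: 107   i=3: 17
  i=4: 113   i=5: 123   i=6: 206   i=7: 80
  i=8: 102   i=9: 116   i=10: 176   i=11: 112
  i=12: 199
Match at i=12, j=9: x = 12·17 + 9 = 213.

213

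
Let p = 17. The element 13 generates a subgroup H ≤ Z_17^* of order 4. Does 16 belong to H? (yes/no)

yes

16 ∈ ⟨13⟩ iff 16^4 ≡ 1 (mod 17), since |⟨13⟩| = 4.
16^4 mod 17 = 1.
Since 1 = 1, 16 lies in the subgroup.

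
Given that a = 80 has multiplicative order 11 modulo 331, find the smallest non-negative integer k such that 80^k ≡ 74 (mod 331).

Successive powers of 80 modulo 331:
  80^0=1  80^1=80  80^2=111  80^3=274  80^4=74
So 80^4 ≡ 74 (mod 331), giving k = 4.

4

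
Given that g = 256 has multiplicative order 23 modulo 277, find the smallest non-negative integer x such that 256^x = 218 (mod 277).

Successive powers of 256 modulo 277:
  256^0=1  256^1=256  256^2=164  256^3=157  256^4=27  256^5=264
  256^6=273  256^7=84  256^8=175  256^9=203  256^10=169  256^11=52
  256^12=16  256^13=218
So 256^13 ≡ 218 (mod 277), giving x = 13.

13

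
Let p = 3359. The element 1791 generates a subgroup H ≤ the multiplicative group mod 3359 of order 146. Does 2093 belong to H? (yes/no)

no

2093 ∈ ⟨1791⟩ iff 2093^146 ≡ 1 (mod 3359), since |⟨1791⟩| = 146.
2093^146 mod 3359 = 2704.
Since 2704 ≠ 1, 2093 does not lie in the subgroup.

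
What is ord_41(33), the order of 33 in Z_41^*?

The order of 33 must divide p − 1 = 40 = 2^3 · 5.
Divisors: 1, 2, 4, 5, 8, 10, 20, 40.
Check each in increasing order: 33^1 ≡ 33;  33^2 ≡ 23;  33^4 ≡ 37;  33^5 ≡ 32;  33^8 ≡ 16;  33^10 ≡ 40;  33^20 ≡ 1.
Smallest exponent giving 1 is 20.

20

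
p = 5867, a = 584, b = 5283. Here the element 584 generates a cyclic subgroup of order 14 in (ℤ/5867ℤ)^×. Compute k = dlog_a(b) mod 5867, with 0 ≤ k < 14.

Successive powers of 584 modulo 5867:
  584^0=1  584^1=584  584^2=770  584^3=3788  584^4=333  584^5=861
  584^6=4129  584^7=5866  584^8=5283
So 584^8 ≡ 5283 (mod 5867), giving k = 8.

8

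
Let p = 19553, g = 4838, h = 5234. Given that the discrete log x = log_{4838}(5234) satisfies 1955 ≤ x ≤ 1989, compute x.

Compute 4838^1955 mod 19553 = 5234, then multiply by 4838 repeatedly:
  4838^1955=5234
Found 5234 at exponent 1955.

1955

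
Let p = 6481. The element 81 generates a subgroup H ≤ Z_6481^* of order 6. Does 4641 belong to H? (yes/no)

4641 ∈ ⟨81⟩ iff 4641^6 ≡ 1 (mod 6481), since |⟨81⟩| = 6.
4641^6 mod 6481 = 3368.
Since 3368 ≠ 1, 4641 does not lie in the subgroup.

no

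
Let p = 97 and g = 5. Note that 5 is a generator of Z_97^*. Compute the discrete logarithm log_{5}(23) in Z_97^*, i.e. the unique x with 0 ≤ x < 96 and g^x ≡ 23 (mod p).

77

Baby-step giant-step with m = ceil(sqrt(96)) = 10.
Baby table (5^j mod 97 for j=0..9):
  0:1  1:5  2:25  3:28  4:43  5:21  6:8  7:40
  8:6  9:30
Giant step factor: 5^(-10) ≡ 11 (mod 97).
Scan 23·11^i mod 97 for i = 0, 1, …:
  i=0: 23   i=1: 59   i=2: 67   i=3: 58
  i=4: 56   i=5: 34   i=6: 83   i=7: 40
Match at i=7, j=7: x = 7·10 + 7 = 77.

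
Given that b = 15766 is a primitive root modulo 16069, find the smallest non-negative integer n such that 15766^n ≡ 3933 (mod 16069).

842

Baby-step giant-step with m = ceil(sqrt(16068)) = 127.
Baby table (15766^j mod 16069 for j=0..126):
  0:1  1:15766  2:11464  3:13381  4:11014  5:5110  6:10363  7:9535
  8:3315  9:7902  10:16044  11:7575  12:2642  13:2924  14:13892  15:802
  16:14098  17:2660  18:13539  19:11347  20:625  21:3453  22:14295  23:7245
  24:6218  25:12088  26:1068  27:13845  28:15043  29:5567  30:444  31:10089
  32:12212  33:11703  34:5240  35:3111  36:5438  37:7393  38:9581  39:5446
  40:4969  41:4879  42:11  43:12736  44:13621  45:2570  46:8671  47:8003
  48:1510  49:8471  50:4327  51:6577  52:15794  53:2980  54:12993  55:26
  56:8191  57:8822  58:10457  59:13191  60:4308  61:12334  62:6875  63:5845
  64:12624  65:15419  66:4122  67:4416  68:11748  69:7674  70:4783  71:13030
  72:4884  73:14565  74:5780  75:181  76:9433  77:2083  78:11611  79:978
  80:8977  81:11699  82:6452  83:5462  84:121  85:11544  86:5210  87:12201
  88:15036  89:7688  90:541  91:12836  92:15459  93:8071  94:13044  95:642
  96:14371  97:286  98:9756  99:628  100:2544  101:480  102:15250  103:7122
  104:11349  105:19  106:10312  107:8919  108:13204  109:369  110:676  111:4069
  112:4406  113:14778  114:5517  115:15594  116:15373  117:1991  118:7349  119:6844
  120:15238  121:10758  122:2333  123:137  124:6696  125:11875  126:1331
Giant step factor: 15766^(-127) ≡ 6692 (mod 16069).
Scan 3933·6692^i mod 16069 for i = 0, 1, …:
  i=0: 3933   i=1: 14683   i=2: 12770   i=3: 1898
  i=4: 6906   i=5: 508   i=6: 8977
Match at i=6, j=80: n = 6·127 + 80 = 842.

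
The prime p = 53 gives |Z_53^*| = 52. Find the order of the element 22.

52

The order of 22 must divide p − 1 = 52 = 2^2 · 13.
Divisors: 1, 2, 4, 13, 26, 52.
Check each in increasing order: 22^1 ≡ 22;  22^2 ≡ 7;  22^4 ≡ 49;  22^13 ≡ 23;  22^26 ≡ 52;  22^52 ≡ 1.
Smallest exponent giving 1 is 52.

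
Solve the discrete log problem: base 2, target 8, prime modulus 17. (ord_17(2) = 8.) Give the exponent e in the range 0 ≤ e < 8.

3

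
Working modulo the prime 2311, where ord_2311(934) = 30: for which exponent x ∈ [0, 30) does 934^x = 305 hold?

Successive powers of 934 modulo 2311:
  934^0=1  934^1=934  934^2=1109  934^3=478  934^4=429  934^5=883
  934^6=2006  934^7=1694  934^8=1472  934^9=2114  934^10=882  934^11=1072
  934^12=585  934^13=994  934^14=1685  934^15=2310  934^16=1377  934^17=1202
  934^18=1833  934^19=1882  934^20=1428  934^21=305
So 934^21 ≡ 305 (mod 2311), giving x = 21.

21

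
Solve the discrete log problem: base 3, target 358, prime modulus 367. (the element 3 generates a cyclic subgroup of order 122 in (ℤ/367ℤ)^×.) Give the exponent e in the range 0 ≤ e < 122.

63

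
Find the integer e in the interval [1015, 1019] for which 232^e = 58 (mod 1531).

Compute 232^1015 mod 1531 = 391, then multiply by 232 repeatedly:
  232^1015=391  232^1016=383  232^1017=58
Found 58 at exponent 1017.

1017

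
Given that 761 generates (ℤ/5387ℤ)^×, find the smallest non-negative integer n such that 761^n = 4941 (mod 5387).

Baby-step giant-step with m = ceil(sqrt(5386)) = 74.
Baby table (761^j mod 5387 for j=0..73):
  0:1  1:761  2:2712  3:611  4:1689  5:3223  6:1618  7:3062
  8:2998  9:2777  10:1593  11:198  12:5229  13:3663  14:2464  15:428
  16:2488  17:2531  18:2932  19:1034  20:372  21:2968  22:1495  23:1038
  24:3416  25:3042  26:3939  27:2407  28:147  29:4127  30:26  31:3625
  32:481  33:5112  34:818  35:2993  36:4359  37:4194  38:2530  39:2171
  40:3709  41:5148  42:1279  43:3659  44:4807  45:354  46:44  47:1162
  48:814  49:5336  50:4285  51:1750  52:1161  53:53  54:2624  55:3674
  56:61  57:3325  58:3822  59:4949  60:676  61:2671  62:1732  63:3624
  64:5107  65:2400  66:207  67:1304  68:1136  69:2576  70:4855  71:4560
  72:932  73:3555
Giant step factor: 761^(-74) ≡ 5088 (mod 5387).
Scan 4941·5088^i mod 5387 for i = 0, 1, …:
  i=0: 4941   i=1: 4066   i=2: 1728   i=3: 480
  i=4: 1929   i=5: 5025   i=6: 498   i=7: 1934
  i=8: 3530   i=9: 382     …   i=37: 123
  i=38: 932
Match at i=38, j=72: n = 38·74 + 72 = 2884.

2884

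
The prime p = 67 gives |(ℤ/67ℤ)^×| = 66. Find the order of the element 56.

The order of 56 must divide p − 1 = 66 = 2 · 3 · 11.
Divisors: 1, 2, 3, 6, 11, 22, 33, 66.
Check each in increasing order: 56^1 ≡ 56;  56^2 ≡ 54;  56^3 ≡ 9;  56^6 ≡ 14;  56^11 ≡ 37;  56^22 ≡ 29;  56^33 ≡ 1.
Smallest exponent giving 1 is 33.

33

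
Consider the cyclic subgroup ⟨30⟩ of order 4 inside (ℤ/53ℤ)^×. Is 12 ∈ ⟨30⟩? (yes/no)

no

⟨30⟩ has order 4; its elements mod 53 are {1, 23, 30, 52}.
12 is not in this set.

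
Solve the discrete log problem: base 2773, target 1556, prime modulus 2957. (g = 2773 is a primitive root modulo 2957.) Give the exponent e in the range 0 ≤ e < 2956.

1367

Baby-step giant-step with m = ceil(sqrt(2956)) = 55.
Baby table (2773^j mod 2957 for j=0..54):
  0:1  1:2773  2:1329  3:895  4:912  5:741  6:2635  7:108
  8:827  9:1596  10:2036  11:915  12:189  13:708  14:2793  15:606
  16:862  17:1070  18:1239  19:2670  20:2539  21:30  22:394  23:1429
  24:237  25:747  26:1531  27:2168  28:283  29:1154  30:568  31:1940
  32:837  33:2713  34:541  35:994  36:438  37:2204  38:2530  39:1686
  40:261  41:2245  42:900  43:2949  44:1472  45:1196  46:1711  47:1575
  48:2943  49:2576  50:2093  51:2255  52:2017  53:1454  54:1551
Giant step factor: 2773^(-55) ≡ 1324 (mod 2957).
Scan 1556·1324^i mod 2957 for i = 0, 1, …:
  i=0: 1556   i=1: 2072   i=2: 2189   i=3: 376
  i=4: 1048   i=5: 719   i=6: 2759   i=7: 1021
  i=8: 455   i=9: 2149     …   i=23: 1942
  i=24: 1575
Match at i=24, j=47: e = 24·55 + 47 = 1367.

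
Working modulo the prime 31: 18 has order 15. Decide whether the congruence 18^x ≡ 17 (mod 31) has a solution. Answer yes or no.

no

17 ∈ ⟨18⟩ iff 17^15 ≡ 1 (mod 31), since |⟨18⟩| = 15.
17^15 mod 31 = 30.
Since 30 ≠ 1, 17 does not lie in the subgroup.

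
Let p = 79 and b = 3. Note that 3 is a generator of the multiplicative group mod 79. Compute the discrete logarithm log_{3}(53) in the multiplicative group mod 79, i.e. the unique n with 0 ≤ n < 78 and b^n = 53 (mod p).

77

Baby-step giant-step with m = ceil(sqrt(78)) = 9.
Baby table (3^j mod 79 for j=0..8):
  0:1  1:3  2:9  3:27  4:2  5:6  6:18  7:54
  8:4
Giant step factor: 3^(-9) ≡ 33 (mod 79).
Scan 53·33^i mod 79 for i = 0, 1, …:
  i=0: 53   i=1: 11   i=2: 47   i=3: 50
  i=4: 70   i=5: 19   i=6: 74   i=7: 72
  i=8: 6
Match at i=8, j=5: n = 8·9 + 5 = 77.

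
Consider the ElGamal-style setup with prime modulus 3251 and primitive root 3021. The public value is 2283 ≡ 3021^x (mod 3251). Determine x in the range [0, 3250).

2512

Baby-step giant-step with m = ceil(sqrt(3250)) = 58.
Baby table (3021^j mod 3251 for j=0..57):
  0:1  1:3021  2:884  3:1493  4:1216  5:3157  6:2114  7:1430
  8:2702  9:2732  10:2334  11:2846  12:2122  13:2841  14:21  15:1672
  16:2309  17:2094  18:2779  19:1277  20:2131  21:771  22:1475  23:2105
  24:249  25:1248  26:2299  27:1143  28:441  29:2602  30:2975  31:1711
  32:3092  33:809  34:2488  35:3187  36:1716  37:1942  38:1978  39:200
  40:2765  41:1246  42:2759  43:2626  44:706  45:170  46:3163  47:734
  48:232  49:1907  50:275  51:1770  52:2526  53:949  54:2798  55:158
  56:2672  57:3130
Giant step factor: 3021^(-58) ≡ 91 (mod 3251).
Scan 2283·91^i mod 3251 for i = 0, 1, …:
  i=0: 2283   i=1: 2940   i=2: 958   i=3: 2652
  i=4: 758   i=5: 707   i=6: 2568   i=7: 2867
  i=8: 817   i=9: 2825     …   i=42: 1531
  i=43: 2779
Match at i=43, j=18: x = 43·58 + 18 = 2512.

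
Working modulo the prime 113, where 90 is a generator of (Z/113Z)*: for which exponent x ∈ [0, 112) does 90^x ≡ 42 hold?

21

Baby-step giant-step with m = ceil(sqrt(112)) = 11.
Baby table (90^j mod 113 for j=0..10):
  0:1  1:90  2:77  3:37  4:53  5:24  6:13  7:40
  8:97  9:29  10:11
Giant step factor: 90^(-11) ≡ 46 (mod 113).
Scan 42·46^i mod 113 for i = 0, 1, …:
  i=0: 42   i=1: 11
Match at i=1, j=10: x = 1·11 + 10 = 21.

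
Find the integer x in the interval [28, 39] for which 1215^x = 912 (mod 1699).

33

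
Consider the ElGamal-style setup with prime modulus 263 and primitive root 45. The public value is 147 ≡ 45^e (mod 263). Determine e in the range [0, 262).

Successive powers of 45 modulo 263:
  45^0=1  45^1=45  45^2=184  45^3=127  45^4=192  45^5=224
  45^6=86  45^7=188  45^8=44  45^9=139  45^10=206  45^11=65
  45^12=32  45^13=125  45^14=102  45^15=119  45^16=95  45^17=67
  45^18=122  45^19=230  45^20=93  45^21=240  45^22=17  45^23=239
  45^24=235  45^25=55  45^26=108  45^27=126  45^28=147
So 45^28 ≡ 147 (mod 263), giving e = 28.

28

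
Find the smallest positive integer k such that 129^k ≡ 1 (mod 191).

95

The order of 129 must divide p − 1 = 190 = 2 · 5 · 19.
Divisors: 1, 2, 5, 10, 19, 38, 95, 190.
Check each in increasing order: 129^1 ≡ 129;  129^2 ≡ 24;  129^5 ≡ 5;  129^10 ≡ 25;  129^19 ≡ 184;  129^38 ≡ 49;  129^95 ≡ 1.
Smallest exponent giving 1 is 95.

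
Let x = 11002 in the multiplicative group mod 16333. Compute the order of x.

5444

The order of 11002 must divide p − 1 = 16332 = 2^2 · 3 · 1361.
Divisors: 1, 2, 3, 4, 6, 12, 1361, 2722, 4083, 5444, 8166, 16332.
Check each in increasing order: 11002^1 ≡ 11002;  11002^2 ≡ 141;  11002^3 ≡ 15980;  11002^4 ≡ 3548;  11002^6 ≡ 10278;  11002^12 ≡ 11773;  11002^1361 ≡ 7847;  11002^2722 ≡ 16332;  11002^4083 ≡ 8486;  11002^5444 ≡ 1.
Smallest exponent giving 1 is 5444.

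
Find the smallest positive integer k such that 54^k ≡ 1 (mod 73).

The order of 54 must divide p − 1 = 72 = 2^3 · 3^2.
Divisors: 1, 2, 3, 4, 6, 8, 9, 12, 18, 24, 36, 72.
Check each in increasing order: 54^1 ≡ 54;  54^2 ≡ 69;  54^3 ≡ 3;  54^4 ≡ 16;  54^6 ≡ 9;  54^8 ≡ 37;  54^9 ≡ 27;  54^12 ≡ 8;  54^18 ≡ 72;  54^24 ≡ 64;  54^36 ≡ 1.
Smallest exponent giving 1 is 36.

36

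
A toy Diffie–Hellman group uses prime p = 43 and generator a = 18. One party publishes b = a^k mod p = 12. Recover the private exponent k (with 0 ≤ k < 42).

41

Baby-step giant-step with m = ceil(sqrt(42)) = 7.
Baby table (18^j mod 43 for j=0..6):
  0:1  1:18  2:23  3:27  4:13  5:19  6:41
Giant step factor: 18^(-7) ≡ 37 (mod 43).
Scan 12·37^i mod 43 for i = 0, 1, …:
  i=0: 12   i=1: 14   i=2: 2   i=3: 31
  i=4: 29   i=5: 41
Match at i=5, j=6: k = 5·7 + 6 = 41.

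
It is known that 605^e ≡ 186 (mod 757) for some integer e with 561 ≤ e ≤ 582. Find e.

564

Compute 605^561 mod 757 = 737, then multiply by 605 repeatedly:
  605^561=737  605^562=12  605^563=447  605^564=186
Found 186 at exponent 564.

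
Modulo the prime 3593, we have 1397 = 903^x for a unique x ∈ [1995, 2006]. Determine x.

1995

Compute 903^1995 mod 3593 = 1397, then multiply by 903 repeatedly:
  903^1995=1397
Found 1397 at exponent 1995.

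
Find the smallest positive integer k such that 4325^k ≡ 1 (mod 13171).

The order of 4325 must divide p − 1 = 13170 = 2 · 3 · 5 · 439.
Divisors: 1, 2, 3, 5, 6, 10, 15, 30, 439, 878, 1317, 2195, 2634, 4390, 6585, 13170.
Check each in increasing order: 4325^1 ≡ 4325;  4325^2 ≡ 2805;  4325^3 ≡ 1134;  4325^5 ≡ 6659;  4325^6 ≡ 8369;  4325^10 ≡ 8695;  4325^15 ≡ 289;  4325^30 ≡ 4495;  4325^439 ≡ 1.
Smallest exponent giving 1 is 439.

439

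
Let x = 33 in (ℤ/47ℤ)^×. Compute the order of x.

The order of 33 must divide p − 1 = 46 = 2 · 23.
Divisors: 1, 2, 23, 46.
Check each in increasing order: 33^1 ≡ 33;  33^2 ≡ 8;  33^23 ≡ 46;  33^46 ≡ 1.
Smallest exponent giving 1 is 46.

46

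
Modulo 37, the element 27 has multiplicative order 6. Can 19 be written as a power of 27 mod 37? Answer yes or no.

19 ∈ ⟨27⟩ iff 19^6 ≡ 1 (mod 37), since |⟨27⟩| = 6.
19^6 mod 37 = 11.
Since 11 ≠ 1, 19 does not lie in the subgroup.

no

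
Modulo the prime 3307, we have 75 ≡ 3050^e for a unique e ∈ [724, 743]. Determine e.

735

Compute 3050^724 mod 3307 = 1157, then multiply by 3050 repeatedly:
  3050^724=1157  3050^725=281  3050^726=537  3050^727=885  3050^728=738
  3050^729=2140  3050^730=2289  3050^731=373  3050^732=42  3050^733=2434
  3050^734=2792  3050^735=75
Found 75 at exponent 735.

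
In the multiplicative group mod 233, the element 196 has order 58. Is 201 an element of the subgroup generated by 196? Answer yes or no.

201 ∈ ⟨196⟩ iff 201^58 ≡ 1 (mod 233), since |⟨196⟩| = 58.
201^58 mod 233 = 1.
Since 1 = 1, 201 lies in the subgroup.

yes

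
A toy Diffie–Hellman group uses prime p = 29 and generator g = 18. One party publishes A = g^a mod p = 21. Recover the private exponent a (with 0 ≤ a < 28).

Successive powers of 18 modulo 29:
  18^0=1  18^1=18  18^2=5  18^3=3  18^4=25  18^5=15
  18^6=9  18^7=17  18^8=16  18^9=27  18^10=22  18^11=19
  18^12=23  18^13=8  18^14=28  18^15=11  18^16=24  18^17=26
  18^18=4  18^19=14  18^20=20  18^21=12  18^22=13  18^23=2
  18^24=7  18^25=10  18^26=6  18^27=21
So 18^27 ≡ 21 (mod 29), giving a = 27.

27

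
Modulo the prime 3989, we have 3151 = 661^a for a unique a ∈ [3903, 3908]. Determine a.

Compute 661^3903 mod 3989 = 1526, then multiply by 661 repeatedly:
  661^3903=1526  661^3904=3458  661^3905=41  661^3906=3167  661^3907=3151
Found 3151 at exponent 3907.

3907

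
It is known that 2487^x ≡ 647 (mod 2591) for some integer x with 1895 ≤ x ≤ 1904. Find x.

Compute 2487^1895 mod 2591 = 1526, then multiply by 2487 repeatedly:
  2487^1895=1526  2487^1896=1938  2487^1897=546  2487^1898=218  2487^1899=647
Found 647 at exponent 1899.

1899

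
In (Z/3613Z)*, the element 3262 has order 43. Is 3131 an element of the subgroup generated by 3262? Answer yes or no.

no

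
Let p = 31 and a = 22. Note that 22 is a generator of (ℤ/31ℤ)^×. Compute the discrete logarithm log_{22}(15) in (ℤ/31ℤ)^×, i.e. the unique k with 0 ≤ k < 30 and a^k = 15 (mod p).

3

Successive powers of 22 modulo 31:
  22^0=1  22^1=22  22^2=19  22^3=15
So 22^3 ≡ 15 (mod 31), giving k = 3.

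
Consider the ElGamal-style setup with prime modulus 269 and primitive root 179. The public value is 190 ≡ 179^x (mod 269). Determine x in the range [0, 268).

28

Successive powers of 179 modulo 269:
  179^0=1  179^1=179  179^2=30  179^3=259  179^4=93  179^5=238
  179^6=100  179^7=146  179^8=41  179^9=76  179^10=154  179^11=128
  179^12=47  179^13=74  179^14=65  179^15=68  179^16=67  179^17=157
  179^18=127  179^19=137  179^20=44  179^21=75  179^22=244  179^23=98
  179^24=57  179^25=250  179^26=96  179^27=237  179^28=190
So 179^28 ≡ 190 (mod 269), giving x = 28.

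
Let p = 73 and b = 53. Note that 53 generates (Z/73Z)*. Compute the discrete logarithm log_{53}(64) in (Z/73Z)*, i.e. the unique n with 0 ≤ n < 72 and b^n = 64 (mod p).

Baby-step giant-step with m = ceil(sqrt(72)) = 9.
Baby table (53^j mod 73 for j=0..8):
  0:1  1:53  2:35  3:30  4:57  5:28  6:24  7:31
  8:37
Giant step factor: 53^(-9) ≡ 51 (mod 73).
Scan 64·51^i mod 73 for i = 0, 1, …:
  i=0: 64   i=1: 52   i=2: 24
Match at i=2, j=6: n = 2·9 + 6 = 24.

24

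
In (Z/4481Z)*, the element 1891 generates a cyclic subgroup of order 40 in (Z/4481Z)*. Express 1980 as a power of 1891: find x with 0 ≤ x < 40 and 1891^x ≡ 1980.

38

Successive powers of 1891 modulo 4481:
  1891^0=1  1891^1=1891  1891^2=43  1891^3=655  1891^4=1849  1891^5=1279
  1891^6=3330  1891^7=1225  1891^8=4279  1891^9=3384  1891^10=276  1891^11=2120
  1891^12=2906  1891^13=1540  1891^14=3971  1891^15=3486  1891^16=475  1891^17=2025
  1891^18=2501  1891^19=1936  1891^20=4480  1891^21=2590  1891^22=4438  1891^23=3826
  1891^24=2632  1891^25=3202  1891^26=1151  1891^27=3256  1891^28=202  1891^29=1097
  1891^30=4205  1891^31=2361  1891^32=1575  1891^33=2941  1891^34=510  1891^35=995
  1891^36=4006  1891^37=2456  1891^38=1980
So 1891^38 ≡ 1980 (mod 4481), giving x = 38.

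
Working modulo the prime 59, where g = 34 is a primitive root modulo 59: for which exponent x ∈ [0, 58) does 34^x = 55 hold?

5

Successive powers of 34 modulo 59:
  34^0=1  34^1=34  34^2=35  34^3=10  34^4=45  34^5=55
So 34^5 ≡ 55 (mod 59), giving x = 5.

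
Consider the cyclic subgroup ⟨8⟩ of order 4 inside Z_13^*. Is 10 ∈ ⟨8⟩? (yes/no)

10 ∈ ⟨8⟩ iff 10^4 ≡ 1 (mod 13), since |⟨8⟩| = 4.
10^4 mod 13 = 3.
Since 3 ≠ 1, 10 does not lie in the subgroup.

no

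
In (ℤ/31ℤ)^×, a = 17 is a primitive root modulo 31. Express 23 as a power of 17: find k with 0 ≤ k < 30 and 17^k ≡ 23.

21

Successive powers of 17 modulo 31:
  17^0=1  17^1=17  17^2=10  17^3=15  17^4=7  17^5=26
  17^6=8  17^7=12  17^8=18  17^9=27  17^10=25  17^11=22
  17^12=2  17^13=3  17^14=20  17^15=30  17^16=14  17^17=21
  17^18=16  17^19=24  17^20=5  17^21=23
So 17^21 ≡ 23 (mod 31), giving k = 21.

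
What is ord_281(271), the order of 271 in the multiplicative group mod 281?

The order of 271 must divide p − 1 = 280 = 2^3 · 5 · 7.
Divisors: 1, 2, 4, 5, 7, 8, 10, 14, 20, 28, 35, 40, 56, 70, 140, 280.
Check each in increasing order: 271^1 ≡ 271;  271^2 ≡ 100;  271^4 ≡ 165;  271^5 ≡ 36;  271^7 ≡ 228;  271^8 ≡ 249;  271^10 ≡ 172;  271^14 ≡ 280;  271^20 ≡ 79;  271^28 ≡ 1.
Smallest exponent giving 1 is 28.

28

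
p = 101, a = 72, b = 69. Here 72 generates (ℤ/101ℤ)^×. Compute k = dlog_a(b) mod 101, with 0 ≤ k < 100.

55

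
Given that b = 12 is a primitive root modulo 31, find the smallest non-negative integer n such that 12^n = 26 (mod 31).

Successive powers of 12 modulo 31:
  12^0=1  12^1=12  12^2=20  12^3=23  12^4=28  12^5=26
So 12^5 ≡ 26 (mod 31), giving n = 5.

5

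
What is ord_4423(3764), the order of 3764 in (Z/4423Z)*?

737

The order of 3764 must divide p − 1 = 4422 = 2 · 3 · 11 · 67.
Divisors: 1, 2, 3, 6, 11, 22, 33, 66, 67, 134, 201, 402, 737, 1474, 2211, 4422.
Check each in increasing order: 3764^1 ≡ 3764;  3764^2 ≡ 827;  3764^3 ≡ 3459;  3764^6 ≡ 466;  3764^11 ≡ 1637;  3764^22 ≡ 3854;  3764^33 ≡ 1800;  3764^66 ≡ 2364;  3764^67 ≡ 3443;  3764^134 ≡ 609;  3764^201 ≡ 285;  3764^402 ≡ 1611;  3764^737 ≡ 1.
Smallest exponent giving 1 is 737.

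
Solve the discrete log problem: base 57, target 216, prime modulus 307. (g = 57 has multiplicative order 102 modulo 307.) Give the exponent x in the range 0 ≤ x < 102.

Baby-step giant-step with m = ceil(sqrt(102)) = 11.
Baby table (57^j mod 307 for j=0..10):
  0:1  1:57  2:179  3:72  4:113  5:301  6:272  7:154
  8:182  9:243  10:36
Giant step factor: 57^(-11) ≡ 288 (mod 307).
Scan 216·288^i mod 307 for i = 0, 1, …:
  i=0: 216   i=1: 194   i=2: 305   i=3: 38
  i=4: 199   i=5: 210   i=6: 1
Match at i=6, j=0: x = 6·11 + 0 = 66.

66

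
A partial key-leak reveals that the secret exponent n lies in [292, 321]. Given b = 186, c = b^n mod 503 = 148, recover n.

313

Compute 186^292 mod 503 = 234, then multiply by 186 repeatedly:
  186^292=234  186^293=266  186^294=182  186^295=151  186^296=421
  186^297=341  186^298=48  186^299=377  186^300=205  186^301=405
  186^302=383  186^303=315  186^304=242  186^305=245  186^306=300
  186^307=470  186^308=401  186^309=142  186^310=256  186^311=334
  186^312=255  186^313=148
Found 148 at exponent 313.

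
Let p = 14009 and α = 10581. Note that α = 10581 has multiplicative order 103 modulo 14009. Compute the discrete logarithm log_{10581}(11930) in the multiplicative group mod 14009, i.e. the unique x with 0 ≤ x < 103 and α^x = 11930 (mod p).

59

Baby-step giant-step with m = ceil(sqrt(103)) = 11.
Baby table (10581^j mod 14009 for j=0..10):
  0:1  1:10581  2:11642  3:2865  4:13098  5:12910  6:12960  7:9668
  8:3390  9:6550  10:3027
Giant step factor: 10581^(-11) ≡ 8699 (mod 14009).
Scan 11930·8699^i mod 14009 for i = 0, 1, …:
  i=0: 11930   i=1: 398   i=2: 1979   i=3: 12269
  i=4: 7469   i=5: 13098
Match at i=5, j=4: x = 5·11 + 4 = 59.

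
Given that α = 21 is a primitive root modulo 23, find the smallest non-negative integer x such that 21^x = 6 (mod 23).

20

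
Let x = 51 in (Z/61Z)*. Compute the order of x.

60

The order of 51 must divide p − 1 = 60 = 2^2 · 3 · 5.
Divisors: 1, 2, 3, 4, 5, 6, 10, 12, 15, 20, 30, 60.
Check each in increasing order: 51^1 ≡ 51;  51^2 ≡ 39;  51^3 ≡ 37;  51^4 ≡ 57;  51^5 ≡ 40;  51^6 ≡ 27;  51^10 ≡ 14;  51^12 ≡ 58;  51^15 ≡ 11;  51^20 ≡ 13;  51^30 ≡ 60;  51^60 ≡ 1.
Smallest exponent giving 1 is 60.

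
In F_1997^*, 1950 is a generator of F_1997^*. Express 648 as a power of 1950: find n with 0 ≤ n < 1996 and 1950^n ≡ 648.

755

Baby-step giant-step with m = ceil(sqrt(1996)) = 45.
Baby table (1950^j mod 1997 for j=0..44):
  0:1  1:1950  2:212  3:21  4:1010  5:458  6:441  7:1240
  8:1630  9:1273  10:79  11:281  12:772  13:1659  14:1907  15:236
  16:890  17:107  18:962  19:717  20:250  21:232  22:1078  23:1256
  24:878  25:671  26:415  27:465  28:112  29:727  30:1777  31:355
  32:1288  33:1371  34:1464  35:1087  36:833  37:789  38:860  39:1517
  40:593  41:87  42:1902  43:471  44:1827
Giant step factor: 1950^(-45) ≡ 999 (mod 1997).
Scan 648·999^i mod 1997 for i = 0, 1, …:
  i=0: 648   i=1: 324   i=2: 162   i=3: 81
  i=4: 1039   i=5: 1518   i=6: 759   i=7: 1378
  i=8: 689   i=9: 1343     …   i=15: 177
  i=16: 1087
Match at i=16, j=35: n = 16·45 + 35 = 755.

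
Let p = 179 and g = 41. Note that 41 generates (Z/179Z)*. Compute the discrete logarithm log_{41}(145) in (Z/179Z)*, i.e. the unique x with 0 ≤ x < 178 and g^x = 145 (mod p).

74

Baby-step giant-step with m = ceil(sqrt(178)) = 14.
Baby table (41^j mod 179 for j=0..13):
  0:1  1:41  2:70  3:6  4:67  5:62  6:36  7:44
  8:14  9:37  10:85  11:84  12:43  13:152
Giant step factor: 41^(-14) ≡ 141 (mod 179).
Scan 145·141^i mod 179 for i = 0, 1, …:
  i=0: 145   i=1: 39   i=2: 129   i=3: 110
  i=4: 116   i=5: 67
Match at i=5, j=4: x = 5·14 + 4 = 74.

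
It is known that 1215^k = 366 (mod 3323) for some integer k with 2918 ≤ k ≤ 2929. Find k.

Compute 1215^2918 mod 3323 = 568, then multiply by 1215 repeatedly:
  1215^2918=568  1215^2919=2259  1215^2920=3210  1215^2921=2271  1215^2922=1175
  1215^2923=2058  1215^2924=1574  1215^2925=1685  1215^2926=307  1215^2927=829
  1215^2928=366
Found 366 at exponent 2928.

2928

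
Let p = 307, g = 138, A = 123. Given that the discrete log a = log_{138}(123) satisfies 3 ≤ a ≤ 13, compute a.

Compute 138^3 mod 307 = 152, then multiply by 138 repeatedly:
  138^3=152  138^4=100  138^5=292  138^6=79  138^7=157
  138^8=176  138^9=35  138^10=225  138^11=43  138^12=101
  138^13=123
Found 123 at exponent 13.

13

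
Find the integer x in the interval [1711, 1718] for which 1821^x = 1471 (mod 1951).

1714

Compute 1821^1711 mod 1951 = 1281, then multiply by 1821 repeatedly:
  1821^1711=1281  1821^1712=1256  1821^1713=604  1821^1714=1471
Found 1471 at exponent 1714.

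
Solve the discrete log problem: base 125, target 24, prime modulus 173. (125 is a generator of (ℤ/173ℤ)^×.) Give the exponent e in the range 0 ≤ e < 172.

Baby-step giant-step with m = ceil(sqrt(172)) = 14.
Baby table (125^j mod 173 for j=0..13):
  0:1  1:125  2:55  3:128  4:84  5:120  6:122  7:26
  8:136  9:46  10:41  11:108  12:6  13:58
Giant step factor: 125^(-14) ≡ 54 (mod 173).
Scan 24·54^i mod 173 for i = 0, 1, …:
  i=0: 24   i=1: 85   i=2: 92   i=3: 124
  i=4: 122
Match at i=4, j=6: e = 4·14 + 6 = 62.

62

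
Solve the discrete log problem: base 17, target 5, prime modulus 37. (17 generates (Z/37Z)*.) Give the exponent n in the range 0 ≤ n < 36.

29

Successive powers of 17 modulo 37:
  17^0=1  17^1=17  17^2=30  17^3=29  17^4=12  17^5=19
  17^6=27  17^7=15  17^8=33  17^9=6  17^10=28  17^11=32
  17^12=26  17^13=35  17^14=3  17^15=14  17^16=16  17^17=13
  17^18=36  17^19=20  17^20=7  17^21=8  17^22=25  17^23=18
  17^24=10  17^25=22  17^26=4  17^27=31  17^28=9  17^29=5
So 17^29 ≡ 5 (mod 37), giving n = 29.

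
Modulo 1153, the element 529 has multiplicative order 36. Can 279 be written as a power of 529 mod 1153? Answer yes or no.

no

279 ∈ ⟨529⟩ iff 279^36 ≡ 1 (mod 1153), since |⟨529⟩| = 36.
279^36 mod 1153 = 194.
Since 194 ≠ 1, 279 does not lie in the subgroup.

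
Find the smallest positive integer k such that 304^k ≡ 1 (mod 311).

62

The order of 304 must divide p − 1 = 310 = 2 · 5 · 31.
Divisors: 1, 2, 5, 10, 31, 62, 155, 310.
Check each in increasing order: 304^1 ≡ 304;  304^2 ≡ 49;  304^5 ≡ 298;  304^10 ≡ 169;  304^31 ≡ 310;  304^62 ≡ 1.
Smallest exponent giving 1 is 62.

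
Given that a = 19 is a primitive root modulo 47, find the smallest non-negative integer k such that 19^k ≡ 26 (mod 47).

Successive powers of 19 modulo 47:
  19^0=1  19^1=19  19^2=32  19^3=44  19^4=37  19^5=45
  19^6=9  19^7=30  19^8=6  19^9=20  19^10=4  19^11=29
  19^12=34  19^13=35  19^14=7  19^15=39  19^16=36  19^17=26
So 19^17 ≡ 26 (mod 47), giving k = 17.

17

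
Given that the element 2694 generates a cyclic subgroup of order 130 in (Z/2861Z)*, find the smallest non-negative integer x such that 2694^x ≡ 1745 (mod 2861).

Baby-step giant-step with m = ceil(sqrt(130)) = 12.
Baby table (2694^j mod 2861 for j=0..11):
  0:1  1:2694  2:2140  3:245  4:2000  5:737  6:2805  7:769
  8:322  9:585  10:2440  11:1643
Giant step factor: 2694^(-12) ≡ 1134 (mod 2861).
Scan 1745·1134^i mod 2861 for i = 0, 1, …:
  i=0: 1745   i=1: 1879   i=2: 2202   i=3: 2276
  i=4: 362   i=5: 1385   i=6: 2762   i=7: 2174
  i=8: 1995   i=9: 2140
Match at i=9, j=2: x = 9·12 + 2 = 110.

110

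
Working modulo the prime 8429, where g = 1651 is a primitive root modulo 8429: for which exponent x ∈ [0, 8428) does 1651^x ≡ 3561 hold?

Baby-step giant-step with m = ceil(sqrt(8428)) = 92.
Baby table (1651^j mod 8429 for j=0..91):
  0:1  1:1651  2:3234  3:3777  4:6796  5:1197  6:3861  7:2187
  8:3125  9:827  10:8308  11:2525  12:4849  13:6578  14:3726  15:6885
  16:4843  17:5101  18:1180  19:1081  20:6212  21:6348  22:3301  23:4817
  24:4320  25:1386  26:4027  27:6525  28:513  29:4063  30:6958  31:7360
  32:5171  33:7173  34:8307  35:874  36:1615  37:2801  38:5359  39:5688
  40:982  41:2914  42:6484  43:254  44:6333  45:3823  46:6881  47:6668
  48:594  49:2930  50:7613  51:1424  52:7762  53:2982  54:746  55:1012
  56:1870  57:2356  58:3987  59:7917  60:6017  61:4705  62:4846  63:1625
  64:2453  65:3983  66:1313  67:1510  68:6455  69:2949  70:5266  71:3867
  72:3664  73:5671  74:6631  75:6939  76:1278  77:2728  78:2842  79:5618
  80:3418  81:4117  82:3393  83:4987  84:6833  85:3281  86:5513  87:7072
  88:1707  89:2971  90:7872  91:7583
Giant step factor: 1651^(-92) ≡ 2319 (mod 8429).
Scan 3561·2319^i mod 8429 for i = 0, 1, …:
  i=0: 3561   i=1: 5968   i=2: 7803   i=3: 6523
  i=4: 5211   i=5: 5552   i=6: 4005   i=7: 7266
  i=8: 283   i=9: 7244     …   i=77: 250
  i=78: 6578
Match at i=78, j=13: x = 78·92 + 13 = 7189.

7189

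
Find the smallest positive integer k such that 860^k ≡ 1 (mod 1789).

1788

The order of 860 must divide p − 1 = 1788 = 2^2 · 3 · 149.
Divisors: 1, 2, 3, 4, 6, 12, 149, 298, 447, 596, 894, 1788.
Check each in increasing order: 860^1 ≡ 860;  860^2 ≡ 743;  860^3 ≡ 307;  860^4 ≡ 1037;  860^6 ≡ 1221;  860^12 ≡ 604;  860^149 ≡ 1643;  860^298 ≡ 1637;  860^447 ≡ 724;  860^596 ≡ 1636;  860^894 ≡ 1788;  860^1788 ≡ 1.
Smallest exponent giving 1 is 1788.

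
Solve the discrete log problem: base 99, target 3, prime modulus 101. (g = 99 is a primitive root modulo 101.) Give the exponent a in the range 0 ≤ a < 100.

Baby-step giant-step with m = ceil(sqrt(100)) = 10.
Baby table (99^j mod 101 for j=0..9):
  0:1  1:99  2:4  3:93  4:16  5:69  6:64  7:74
  8:54  9:94
Giant step factor: 99^(-10) ≡ 65 (mod 101).
Scan 3·65^i mod 101 for i = 0, 1, …:
  i=0: 3   i=1: 94
Match at i=1, j=9: a = 1·10 + 9 = 19.

19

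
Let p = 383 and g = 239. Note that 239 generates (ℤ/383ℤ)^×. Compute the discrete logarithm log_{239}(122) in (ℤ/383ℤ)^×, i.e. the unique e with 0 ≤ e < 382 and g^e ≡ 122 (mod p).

Baby-step giant-step with m = ceil(sqrt(382)) = 20.
Baby table (239^j mod 383 for j=0..19):
  0:1  1:239  2:54  3:267  4:235  5:247  6:51  7:316
  8:73  9:212  10:112  11:341  12:303  13:30  14:276  15:88
  16:350  17:156  18:133  19:381
Giant step factor: 239^(-20) ≡ 129 (mod 383).
Scan 122·129^i mod 383 for i = 0, 1, …:
  i=0: 122   i=1: 35   i=2: 302   i=3: 275
  i=4: 239
Match at i=4, j=1: e = 4·20 + 1 = 81.

81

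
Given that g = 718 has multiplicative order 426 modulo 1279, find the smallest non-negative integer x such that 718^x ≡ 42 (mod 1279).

307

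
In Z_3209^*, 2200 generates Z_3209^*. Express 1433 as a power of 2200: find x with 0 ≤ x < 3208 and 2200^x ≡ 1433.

711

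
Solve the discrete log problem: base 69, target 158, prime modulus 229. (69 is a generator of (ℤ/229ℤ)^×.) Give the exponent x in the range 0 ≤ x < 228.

Baby-step giant-step with m = ceil(sqrt(228)) = 16.
Baby table (69^j mod 229 for j=0..15):
  0:1  1:69  2:181  3:123  4:14  5:50  6:15  7:119
  8:196  9:13  10:210  11:63  12:225  13:182  14:192  15:195
Giant step factor: 69^(-16) ≡ 184 (mod 229).
Scan 158·184^i mod 229 for i = 0, 1, …:
  i=0: 158   i=1: 218   i=2: 37   i=3: 167
  i=4: 42   i=5: 171   i=6: 91   i=7: 27
  i=8: 159   i=9: 173   i=10: 1
Match at i=10, j=0: x = 10·16 + 0 = 160.

160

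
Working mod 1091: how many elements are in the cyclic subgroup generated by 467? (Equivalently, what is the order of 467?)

1090

The order of 467 must divide p − 1 = 1090 = 2 · 5 · 109.
Divisors: 1, 2, 5, 10, 109, 218, 545, 1090.
Check each in increasing order: 467^1 ≡ 467;  467^2 ≡ 980;  467^5 ≡ 1064;  467^10 ≡ 729;  467^109 ≡ 79;  467^218 ≡ 786;  467^545 ≡ 1090;  467^1090 ≡ 1.
Smallest exponent giving 1 is 1090.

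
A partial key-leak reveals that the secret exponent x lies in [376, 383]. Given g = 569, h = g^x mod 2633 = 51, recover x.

377

Compute 569^376 mod 2633 = 1504, then multiply by 569 repeatedly:
  569^376=1504  569^377=51
Found 51 at exponent 377.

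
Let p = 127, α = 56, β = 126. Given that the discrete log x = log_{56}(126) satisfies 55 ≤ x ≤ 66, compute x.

63

Compute 56^55 mod 127 = 14, then multiply by 56 repeatedly:
  56^55=14  56^56=22  56^57=89  56^58=31  56^59=85
  56^60=61  56^61=114  56^62=34  56^63=126
Found 126 at exponent 63.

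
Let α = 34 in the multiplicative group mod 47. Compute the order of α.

The order of 34 must divide p − 1 = 46 = 2 · 23.
Divisors: 1, 2, 23, 46.
Check each in increasing order: 34^1 ≡ 34;  34^2 ≡ 28;  34^23 ≡ 1.
Smallest exponent giving 1 is 23.

23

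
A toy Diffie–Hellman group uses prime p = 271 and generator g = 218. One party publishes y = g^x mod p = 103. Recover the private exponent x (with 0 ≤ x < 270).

86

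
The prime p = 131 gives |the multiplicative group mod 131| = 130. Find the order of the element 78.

The order of 78 must divide p − 1 = 130 = 2 · 5 · 13.
Divisors: 1, 2, 5, 10, 13, 26, 65, 130.
Check each in increasing order: 78^1 ≡ 78;  78^2 ≡ 58;  78^5 ≡ 130;  78^10 ≡ 1.
Smallest exponent giving 1 is 10.

10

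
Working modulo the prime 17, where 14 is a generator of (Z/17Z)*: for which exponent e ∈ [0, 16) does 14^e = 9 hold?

2

Successive powers of 14 modulo 17:
  14^0=1  14^1=14  14^2=9
So 14^2 ≡ 9 (mod 17), giving e = 2.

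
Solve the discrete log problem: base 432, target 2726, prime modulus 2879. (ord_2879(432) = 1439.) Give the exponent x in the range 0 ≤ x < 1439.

205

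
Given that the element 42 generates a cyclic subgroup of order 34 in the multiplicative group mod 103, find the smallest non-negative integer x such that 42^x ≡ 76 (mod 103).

16

Successive powers of 42 modulo 103:
  42^0=1  42^1=42  42^2=13  42^3=31  42^4=66  42^5=94
  42^6=34  42^7=89  42^8=30  42^9=24  42^10=81  42^11=3
  42^12=23  42^13=39  42^14=93  42^15=95  42^16=76
So 42^16 ≡ 76 (mod 103), giving x = 16.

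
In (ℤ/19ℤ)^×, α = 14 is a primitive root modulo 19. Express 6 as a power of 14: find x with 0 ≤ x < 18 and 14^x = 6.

Successive powers of 14 modulo 19:
  14^0=1  14^1=14  14^2=6
So 14^2 ≡ 6 (mod 19), giving x = 2.

2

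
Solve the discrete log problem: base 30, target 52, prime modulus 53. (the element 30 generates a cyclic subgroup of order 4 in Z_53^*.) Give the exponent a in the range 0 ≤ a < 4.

2

Successive powers of 30 modulo 53:
  30^0=1  30^1=30  30^2=52
So 30^2 ≡ 52 (mod 53), giving a = 2.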